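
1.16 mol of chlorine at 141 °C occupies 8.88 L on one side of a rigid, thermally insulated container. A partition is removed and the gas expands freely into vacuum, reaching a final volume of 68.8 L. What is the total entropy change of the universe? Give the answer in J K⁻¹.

No heat is exchanged and no work is done, so the ideal-gas temperature stays constant.
Entropy is a state function; using a reversible isothermal path, ΔS_gas = nR ln(V₂/V₁) = 1.16 × 8.314 × ln(68.8/8.88) = 19.7 J/K.
The insulated surroundings exchange no heat, so ΔS_surr = 0 and ΔS_universe = ΔS_gas.

ΔS_universe = 19.7 J/K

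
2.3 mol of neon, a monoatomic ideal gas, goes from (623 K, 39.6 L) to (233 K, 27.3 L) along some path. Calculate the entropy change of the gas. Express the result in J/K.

Entropy is a state function: ΔS = nC_V ln(T₂/T₁) + nR ln(V₂/V₁), with C_V = 3R/2 = 12.47 J mol⁻¹ K⁻¹ for a monoatomic ideal gas.
ΔS = 2.3 × [12.47 × ln(233/623) + 8.314 × ln(27.3/39.6)] = -35.3 J/K.

ΔS = -35.3 J/K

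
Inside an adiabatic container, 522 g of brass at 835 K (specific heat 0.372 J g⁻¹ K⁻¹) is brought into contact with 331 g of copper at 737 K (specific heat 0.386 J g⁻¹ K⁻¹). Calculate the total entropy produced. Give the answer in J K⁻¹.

Energy balance: T_f = (m₁c₁T₁ + m₂c₂T₂)/(m₁c₁ + m₂c₂) = 796.11 K.
ΔS₁ = m₁c₁ ln(T_f/T₁) = 194.184 × ln(796.11/835) = -9.262 J/K.
ΔS₂ = m₂c₂ ln(T_f/T₂) = 127.766 × ln(796.11/737) = 9.857 J/K.
ΔS_total = -9.262 + 9.857 = 0.595 J/K.

ΔS_total = 0.595 J/K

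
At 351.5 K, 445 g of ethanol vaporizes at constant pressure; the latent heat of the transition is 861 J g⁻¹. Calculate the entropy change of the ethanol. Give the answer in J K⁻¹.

Heat absorbed by the substance: Q = mL = 445 × 861 = 383145 J.
At constant T, ΔS = Q_rev/T = 383145 / 351.5 = 1090 J/K.

ΔS = 1090 J/K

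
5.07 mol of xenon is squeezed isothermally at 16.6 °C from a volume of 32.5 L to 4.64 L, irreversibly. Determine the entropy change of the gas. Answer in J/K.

ΔS_gas = -82 J/K

Entropy is a state function, so ΔS_gas depends only on the end states.
For an isothermal ideal gas ΔS_gas = nR ln(V₂/V₁) = 5.07 × 8.314 × ln(4.64/32.5) = -82 J/K.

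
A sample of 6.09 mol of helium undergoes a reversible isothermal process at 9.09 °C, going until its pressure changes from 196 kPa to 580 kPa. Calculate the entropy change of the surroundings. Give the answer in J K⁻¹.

ΔS_surr = 54.9 J/K

For an isothermal ideal gas ΔS_gas = nR ln(P₁/P₂) = 6.09 × 8.314 × ln(196/580) = -54.9 J/K.
The process is reversible, so ΔS_surr = −ΔS_gas = 54.9 J/K and ΔS_universe = 0.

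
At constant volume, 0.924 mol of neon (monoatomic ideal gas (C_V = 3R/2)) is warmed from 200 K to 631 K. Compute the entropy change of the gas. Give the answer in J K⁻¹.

ΔS = 13.2 J/K

At constant volume, ΔS = nC_V ln(T₂/T₁) with C_V = 3R/2 = 12.47 J mol⁻¹ K⁻¹.
ΔS = 0.924 × 12.47 × ln(631/200) = 13.2 J/K.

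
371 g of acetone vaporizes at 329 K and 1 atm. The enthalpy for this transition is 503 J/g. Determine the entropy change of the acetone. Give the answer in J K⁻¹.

Heat absorbed by the substance: Q = mL = 371 × 503 = 186613 J.
At constant T, ΔS = Q_rev/T = 186613 / 329 = 567 J/K.

ΔS = 567 J/K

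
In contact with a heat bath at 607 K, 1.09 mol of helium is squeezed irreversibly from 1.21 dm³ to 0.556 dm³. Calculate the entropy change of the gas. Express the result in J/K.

ΔS_gas = -7.05 J/K

Entropy is a state function, so ΔS_gas depends only on the end states.
For an isothermal ideal gas ΔS_gas = nR ln(V₂/V₁) = 1.09 × 8.314 × ln(0.556/1.21) = -7.05 J/K.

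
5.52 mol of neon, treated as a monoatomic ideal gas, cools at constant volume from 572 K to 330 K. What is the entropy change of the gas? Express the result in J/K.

At constant volume, ΔS = nC_V ln(T₂/T₁) with C_V = 3R/2 = 12.47 J mol⁻¹ K⁻¹.
ΔS = 5.52 × 12.47 × ln(330/572) = -37.9 J/K.

ΔS = -37.9 J/K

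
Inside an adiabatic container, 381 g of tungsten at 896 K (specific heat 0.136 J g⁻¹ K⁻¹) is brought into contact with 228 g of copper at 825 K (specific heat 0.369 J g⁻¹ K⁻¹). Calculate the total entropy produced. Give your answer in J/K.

ΔS_total = 0.11 J/K

Energy balance: T_f = (m₁c₁T₁ + m₂c₂T₂)/(m₁c₁ + m₂c₂) = 852.06 K.
ΔS₁ = m₁c₁ ln(T_f/T₁) = 51.816 × ln(852.06/896) = -2.605 J/K.
ΔS₂ = m₂c₂ ln(T_f/T₂) = 84.132 × ln(852.06/825) = 2.715 J/K.
ΔS_total = -2.605 + 2.715 = 0.11 J/K.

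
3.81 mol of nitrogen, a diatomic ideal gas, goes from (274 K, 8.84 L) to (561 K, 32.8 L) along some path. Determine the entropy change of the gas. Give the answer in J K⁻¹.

ΔS = 98.3 J/K

Entropy is a state function: ΔS = nC_V ln(T₂/T₁) + nR ln(V₂/V₁), with C_V = 5R/2 = 20.79 J mol⁻¹ K⁻¹ for a diatomic ideal gas.
ΔS = 3.81 × [20.79 × ln(561/274) + 8.314 × ln(32.8/8.84)] = 98.3 J/K.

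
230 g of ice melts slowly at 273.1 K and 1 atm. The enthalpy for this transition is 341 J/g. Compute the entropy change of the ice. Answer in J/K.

ΔS = 287 J/K

Heat absorbed by the substance: Q = mL = 230 × 341 = 78430 J.
At constant T, ΔS = Q_rev/T = 78430 / 273.1 = 287 J/K.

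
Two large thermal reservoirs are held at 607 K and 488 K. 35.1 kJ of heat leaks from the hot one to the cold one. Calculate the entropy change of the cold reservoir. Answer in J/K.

ΔS_cold = 71.9 J/K

The cold reservoir gains heat Q, so ΔS_cold = +Q/T_C = 35100/488 = 71.9 J/K.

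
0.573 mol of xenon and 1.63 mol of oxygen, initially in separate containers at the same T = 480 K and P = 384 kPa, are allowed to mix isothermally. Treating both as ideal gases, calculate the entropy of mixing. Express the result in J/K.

Mole fractions: x_A = 0.573/2.2 = 0.26, x_B = 0.74.
ΔS_mix = −R(n_A ln x_A + n_B ln x_B) = −8.314 × (0.573 ln 0.26 + 1.63 ln 0.74) = 10.5 J/K.

ΔS_mix = 10.5 J/K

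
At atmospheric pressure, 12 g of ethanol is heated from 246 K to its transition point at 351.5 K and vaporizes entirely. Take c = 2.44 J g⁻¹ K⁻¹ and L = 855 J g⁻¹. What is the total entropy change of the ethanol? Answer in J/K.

ΔS = 39.6 J/K

Warming step: ΔS₁ = m c ln(T_tr/T_i) = 12 × 2.44 × ln(351.5/246) = 10.45 J/K.
Phase change: ΔS₂ = +mL/T_tr = 12 × 855 / 351.5 = 29.19 J/K.
ΔS_total = (10.45) + (29.19) = 39.6 J/K.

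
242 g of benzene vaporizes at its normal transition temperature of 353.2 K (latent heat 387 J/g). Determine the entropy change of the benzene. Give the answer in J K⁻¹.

ΔS = 265 J/K

Heat absorbed by the substance: Q = mL = 242 × 387 = 93654 J.
At constant T, ΔS = Q_rev/T = 93654 / 353.2 = 265 J/K.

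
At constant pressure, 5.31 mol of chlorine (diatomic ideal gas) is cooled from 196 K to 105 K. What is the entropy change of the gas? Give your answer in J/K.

At constant pressure, ΔS = nC_p ln(T₂/T₁) with C_p = 7R/2 = 29.1 J mol⁻¹ K⁻¹.
ΔS = 5.31 × 29.1 × ln(105/196) = -96.4 J/K.

ΔS = -96.4 J/K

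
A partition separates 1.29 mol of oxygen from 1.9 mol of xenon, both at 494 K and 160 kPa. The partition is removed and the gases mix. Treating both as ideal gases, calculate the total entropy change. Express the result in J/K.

ΔS_mix = 17.9 J/K

Mole fractions: x_A = 1.29/3.19 = 0.404, x_B = 0.596.
ΔS_mix = −R(n_A ln x_A + n_B ln x_B) = −8.314 × (1.29 ln 0.404 + 1.9 ln 0.596) = 17.9 J/K.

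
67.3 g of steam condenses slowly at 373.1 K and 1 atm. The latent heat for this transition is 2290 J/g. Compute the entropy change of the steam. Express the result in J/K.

Heat released by the substance: Q = −mL = −67.3 × 2290 = −154117 J.
At constant T, ΔS = Q_rev/T = −154117 / 373.1 = -413 J/K.

ΔS = -413 J/K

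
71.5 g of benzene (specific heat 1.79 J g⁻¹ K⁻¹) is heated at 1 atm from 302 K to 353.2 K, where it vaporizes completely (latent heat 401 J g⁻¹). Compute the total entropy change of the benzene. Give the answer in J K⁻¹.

Warming step: ΔS₁ = m c ln(T_tr/T_i) = 71.5 × 1.79 × ln(353.2/302) = 20.04 J/K.
Phase change: ΔS₂ = +mL/T_tr = 71.5 × 401 / 353.2 = 81.18 J/K.
ΔS_total = (20.04) + (81.18) = 101 J/K.

ΔS = 101 J/K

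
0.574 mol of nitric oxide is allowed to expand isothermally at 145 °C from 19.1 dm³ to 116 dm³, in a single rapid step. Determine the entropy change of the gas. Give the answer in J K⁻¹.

Entropy is a state function, so ΔS_gas depends only on the end states.
For an isothermal ideal gas ΔS_gas = nR ln(V₂/V₁) = 0.574 × 8.314 × ln(116/19.1) = 8.61 J/K.

ΔS_gas = 8.61 J/K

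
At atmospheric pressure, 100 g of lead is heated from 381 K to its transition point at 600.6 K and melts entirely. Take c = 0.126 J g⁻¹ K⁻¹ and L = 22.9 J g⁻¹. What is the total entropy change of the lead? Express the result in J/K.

Warming step: ΔS₁ = m c ln(T_tr/T_i) = 100 × 0.126 × ln(600.6/381) = 5.735 J/K.
Phase change: ΔS₂ = +mL/T_tr = 100 × 22.9 / 600.6 = 3.813 J/K.
ΔS_total = (5.735) + (3.813) = 9.55 J/K.

ΔS = 9.55 J/K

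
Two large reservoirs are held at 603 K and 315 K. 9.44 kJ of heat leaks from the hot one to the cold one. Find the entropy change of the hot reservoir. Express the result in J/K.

The hot reservoir loses heat Q, so ΔS_hot = −Q/T_H = −9440/603 = -15.7 J/K.

ΔS_hot = -15.7 J/K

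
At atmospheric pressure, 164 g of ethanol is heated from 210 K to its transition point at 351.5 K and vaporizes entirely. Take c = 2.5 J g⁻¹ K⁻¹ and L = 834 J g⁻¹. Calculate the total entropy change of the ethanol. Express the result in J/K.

ΔS = 600 J/K

Warming step: ΔS₁ = m c ln(T_tr/T_i) = 164 × 2.5 × ln(351.5/210) = 211.2 J/K.
Phase change: ΔS₂ = +mL/T_tr = 164 × 834 / 351.5 = 389.1 J/K.
ΔS_total = (211.2) + (389.1) = 600 J/K.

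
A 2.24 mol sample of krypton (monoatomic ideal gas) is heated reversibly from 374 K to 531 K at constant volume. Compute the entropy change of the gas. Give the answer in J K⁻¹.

ΔS = 9.79 J/K

At constant volume, ΔS = nC_V ln(T₂/T₁) with C_V = 3R/2 = 12.47 J mol⁻¹ K⁻¹.
ΔS = 2.24 × 12.47 × ln(531/374) = 9.79 J/K.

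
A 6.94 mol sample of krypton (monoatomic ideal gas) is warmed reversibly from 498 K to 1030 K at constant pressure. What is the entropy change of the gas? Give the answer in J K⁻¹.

ΔS = 105 J/K

At constant pressure, ΔS = nC_p ln(T₂/T₁) with C_p = 5R/2 = 20.79 J mol⁻¹ K⁻¹.
ΔS = 6.94 × 20.79 × ln(1030/498) = 105 J/K.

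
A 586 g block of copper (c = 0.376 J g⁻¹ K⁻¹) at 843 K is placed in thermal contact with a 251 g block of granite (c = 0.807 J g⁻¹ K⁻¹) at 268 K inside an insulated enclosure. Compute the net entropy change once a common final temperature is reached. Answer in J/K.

ΔS_total = 64.8 J/K

Energy balance: T_f = (m₁c₁T₁ + m₂c₂T₂)/(m₁c₁ + m₂c₂) = 567.59 K.
ΔS₁ = m₁c₁ ln(T_f/T₁) = 220.336 × ln(567.59/843) = -87.16 J/K.
ΔS₂ = m₂c₂ ln(T_f/T₂) = 202.557 × ln(567.59/268) = 152 J/K.
ΔS_total = -87.16 + 152 = 64.8 J/K.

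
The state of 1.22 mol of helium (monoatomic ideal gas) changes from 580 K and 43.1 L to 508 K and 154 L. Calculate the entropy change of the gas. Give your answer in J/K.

ΔS = 10.9 J/K

Entropy is a state function: ΔS = nC_V ln(T₂/T₁) + nR ln(V₂/V₁), with C_V = 3R/2 = 12.47 J mol⁻¹ K⁻¹ for a monoatomic ideal gas.
ΔS = 1.22 × [12.47 × ln(508/580) + 8.314 × ln(154/43.1)] = 10.9 J/K.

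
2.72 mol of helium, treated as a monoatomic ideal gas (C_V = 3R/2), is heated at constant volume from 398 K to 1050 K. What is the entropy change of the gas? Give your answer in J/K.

ΔS = 32.9 J/K

At constant volume, ΔS = nC_V ln(T₂/T₁) with C_V = 3R/2 = 12.47 J mol⁻¹ K⁻¹.
ΔS = 2.72 × 12.47 × ln(1050/398) = 32.9 J/K.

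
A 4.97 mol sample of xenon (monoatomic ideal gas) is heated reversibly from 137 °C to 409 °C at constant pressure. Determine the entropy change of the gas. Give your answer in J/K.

In kelvin: T₁ = 410.15 K, T₂ = 682.15 K. At constant pressure, ΔS = nC_p ln(T₂/T₁) with C_p = 5R/2 = 20.79 J mol⁻¹ K⁻¹.
ΔS = 4.97 × 20.79 × ln(682.15/410.15) = 52.6 J/K.

ΔS = 52.6 J/K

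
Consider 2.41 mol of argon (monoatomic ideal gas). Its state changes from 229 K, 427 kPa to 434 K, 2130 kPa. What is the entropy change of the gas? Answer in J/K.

ΔS = nC_p ln(T₂/T₁) − nR ln(P₂/P₁), with C_p = 5R/2 = 20.79 J mol⁻¹ K⁻¹ for a monoatomic ideal gas.
ΔS = 2.41 × [20.79 × ln(434/229) − 8.314 × ln(2130/427)] = -0.176 J/K.

ΔS = -0.176 J/K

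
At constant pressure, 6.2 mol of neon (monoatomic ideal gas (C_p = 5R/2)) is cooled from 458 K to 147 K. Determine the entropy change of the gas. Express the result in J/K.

ΔS = -146 J/K

At constant pressure, ΔS = nC_p ln(T₂/T₁) with C_p = 5R/2 = 20.79 J mol⁻¹ K⁻¹.
ΔS = 6.2 × 20.79 × ln(147/458) = -146 J/K.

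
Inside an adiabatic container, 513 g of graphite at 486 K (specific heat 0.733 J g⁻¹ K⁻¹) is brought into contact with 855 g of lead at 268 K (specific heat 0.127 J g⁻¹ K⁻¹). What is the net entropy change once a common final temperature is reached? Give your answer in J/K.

ΔS_total = 13.3 J/K

Energy balance: T_f = (m₁c₁T₁ + m₂c₂T₂)/(m₁c₁ + m₂c₂) = 437.15 K.
ΔS₁ = m₁c₁ ln(T_f/T₁) = 376.029 × ln(437.15/486) = -39.83 J/K.
ΔS₂ = m₂c₂ ln(T_f/T₂) = 108.585 × ln(437.15/268) = 53.13 J/K.
ΔS_total = -39.83 + 53.13 = 13.3 J/K.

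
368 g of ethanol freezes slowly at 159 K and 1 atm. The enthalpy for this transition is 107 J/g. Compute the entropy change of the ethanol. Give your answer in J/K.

Heat released by the substance: Q = −mL = −368 × 107 = −39376 J.
At constant T, ΔS = Q_rev/T = −39376 / 159 = -248 J/K.

ΔS = -248 J/K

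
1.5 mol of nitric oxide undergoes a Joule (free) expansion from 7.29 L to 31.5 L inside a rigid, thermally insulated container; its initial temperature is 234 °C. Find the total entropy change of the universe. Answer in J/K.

ΔS_universe = 18.3 J/K

For an ideal gas in free expansion Q = 0 and W = 0, so T is unchanged.
Entropy is a state function; using a reversible isothermal path, ΔS_gas = nR ln(V₂/V₁) = 1.5 × 8.314 × ln(31.5/7.29) = 18.3 J/K.
The insulated surroundings exchange no heat, so ΔS_surr = 0 and ΔS_universe = ΔS_gas.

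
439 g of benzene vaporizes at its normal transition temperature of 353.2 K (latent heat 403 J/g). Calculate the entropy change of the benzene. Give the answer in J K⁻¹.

Heat absorbed by the substance: Q = mL = 439 × 403 = 176917 J.
At constant T, ΔS = Q_rev/T = 176917 / 353.2 = 501 J/K.

ΔS = 501 J/K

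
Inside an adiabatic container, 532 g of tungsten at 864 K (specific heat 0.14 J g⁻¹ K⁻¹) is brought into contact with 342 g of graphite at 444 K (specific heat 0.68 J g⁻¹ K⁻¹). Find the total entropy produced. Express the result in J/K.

ΔS_total = 13.8 J/K

Energy balance: T_f = (m₁c₁T₁ + m₂c₂T₂)/(m₁c₁ + m₂c₂) = 545.88 K.
ΔS₁ = m₁c₁ ln(T_f/T₁) = 74.48 × ln(545.88/864) = -34.2 J/K.
ΔS₂ = m₂c₂ ln(T_f/T₂) = 232.56 × ln(545.88/444) = 48.04 J/K.
ΔS_total = -34.2 + 48.04 = 13.8 J/K.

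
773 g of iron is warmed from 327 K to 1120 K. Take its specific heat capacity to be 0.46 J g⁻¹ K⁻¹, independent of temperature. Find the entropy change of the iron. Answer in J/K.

ΔS = ∫dQ_rev/T = m c ln(T₂/T₁) = 773 × 0.46 × ln(1120/327) = 438 J/K.

ΔS = 438 J/K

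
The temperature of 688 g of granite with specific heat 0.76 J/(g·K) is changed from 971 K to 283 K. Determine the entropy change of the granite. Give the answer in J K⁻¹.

ΔS = ∫dQ_rev/T = m c ln(T₂/T₁) = 688 × 0.76 × ln(283/971) = -645 J/K.

ΔS = -645 J/K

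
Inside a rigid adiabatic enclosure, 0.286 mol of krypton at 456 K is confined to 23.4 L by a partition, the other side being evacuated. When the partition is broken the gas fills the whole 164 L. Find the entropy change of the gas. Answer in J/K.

ΔS_gas = 4.63 J/K

For an ideal gas in free expansion Q = 0 and W = 0, so T is unchanged.
Entropy is a state function; using a reversible isothermal path, ΔS_gas = nR ln(V₂/V₁) = 0.286 × 8.314 × ln(164/23.4) = 4.63 J/K.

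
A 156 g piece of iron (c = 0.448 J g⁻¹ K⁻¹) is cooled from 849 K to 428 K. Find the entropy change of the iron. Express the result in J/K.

ΔS = -47.9 J/K

ΔS = ∫dQ_rev/T = m c ln(T₂/T₁) = 156 × 0.448 × ln(428/849) = -47.9 J/K.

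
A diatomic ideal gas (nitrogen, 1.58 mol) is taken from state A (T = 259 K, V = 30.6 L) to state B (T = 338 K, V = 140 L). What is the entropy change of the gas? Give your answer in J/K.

Entropy is a state function: ΔS = nC_V ln(T₂/T₁) + nR ln(V₂/V₁), with C_V = 5R/2 = 20.79 J mol⁻¹ K⁻¹ for a diatomic ideal gas.
ΔS = 1.58 × [20.79 × ln(338/259) + 8.314 × ln(140/30.6)] = 28.7 J/K.

ΔS = 28.7 J/K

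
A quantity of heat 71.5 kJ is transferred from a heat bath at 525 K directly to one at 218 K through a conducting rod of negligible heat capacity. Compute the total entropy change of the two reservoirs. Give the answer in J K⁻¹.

ΔS_total = 192 J/K

ΔS_hot = −Q/T_H = −71500/525 = -136.2 J/K and ΔS_cold = +Q/T_C = 71500/218 = 328 J/K.
ΔS_total = -136.2 + 328 = 192 J/K, positive as the second law requires.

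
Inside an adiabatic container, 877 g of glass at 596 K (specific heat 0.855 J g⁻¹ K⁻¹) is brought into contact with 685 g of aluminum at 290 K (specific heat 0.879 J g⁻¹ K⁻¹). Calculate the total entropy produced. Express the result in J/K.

ΔS_total = 82.7 J/K

Energy balance: T_f = (m₁c₁T₁ + m₂c₂T₂)/(m₁c₁ + m₂c₂) = 459.72 K.
ΔS₁ = m₁c₁ ln(T_f/T₁) = 749.835 × ln(459.72/596) = -194.7 J/K.
ΔS₂ = m₂c₂ ln(T_f/T₂) = 602.115 × ln(459.72/290) = 277.4 J/K.
ΔS_total = -194.7 + 277.4 = 82.7 J/K.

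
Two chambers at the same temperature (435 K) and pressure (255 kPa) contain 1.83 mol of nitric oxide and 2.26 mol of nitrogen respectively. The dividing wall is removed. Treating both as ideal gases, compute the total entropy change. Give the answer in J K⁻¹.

Mole fractions: x_A = 1.83/4.09 = 0.447, x_B = 0.553.
ΔS_mix = −R(n_A ln x_A + n_B ln x_B) = −8.314 × (1.83 ln 0.447 + 2.26 ln 0.553) = 23.4 J/K.

ΔS_mix = 23.4 J/K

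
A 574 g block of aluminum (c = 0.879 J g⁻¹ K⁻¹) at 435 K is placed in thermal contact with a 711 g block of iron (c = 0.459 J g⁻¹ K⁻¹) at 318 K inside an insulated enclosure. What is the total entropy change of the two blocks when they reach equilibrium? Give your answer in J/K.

Energy balance: T_f = (m₁c₁T₁ + m₂c₂T₂)/(m₁c₁ + m₂c₂) = 389.05 K.
ΔS₁ = m₁c₁ ln(T_f/T₁) = 504.546 × ln(389.05/435) = -56.33 J/K.
ΔS₂ = m₂c₂ ln(T_f/T₂) = 326.349 × ln(389.05/318) = 65.81 J/K.
ΔS_total = -56.33 + 65.81 = 9.48 J/K.

ΔS_total = 9.48 J/K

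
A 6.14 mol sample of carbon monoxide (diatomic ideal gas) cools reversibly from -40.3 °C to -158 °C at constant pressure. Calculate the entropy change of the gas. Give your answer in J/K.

In kelvin: T₁ = 232.85 K, T₂ = 115.15 K. At constant pressure, ΔS = nC_p ln(T₂/T₁) with C_p = 7R/2 = 29.1 J mol⁻¹ K⁻¹.
ΔS = 6.14 × 29.1 × ln(115.15/232.85) = -126 J/K.

ΔS = -126 J/K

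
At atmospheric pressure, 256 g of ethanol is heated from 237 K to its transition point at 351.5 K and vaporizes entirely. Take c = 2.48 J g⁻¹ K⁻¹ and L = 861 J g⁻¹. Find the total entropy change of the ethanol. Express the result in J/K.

Warming step: ΔS₁ = m c ln(T_tr/T_i) = 256 × 2.48 × ln(351.5/237) = 250.2 J/K.
Phase change: ΔS₂ = +mL/T_tr = 256 × 861 / 351.5 = 627.1 J/K.
ΔS_total = (250.2) + (627.1) = 877 J/K.

ΔS = 877 J/K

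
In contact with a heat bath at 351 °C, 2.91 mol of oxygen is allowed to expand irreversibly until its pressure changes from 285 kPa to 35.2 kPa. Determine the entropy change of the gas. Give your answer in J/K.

ΔS_gas = 50.6 J/K

Entropy is a state function, so ΔS_gas depends only on the end states.
For an isothermal ideal gas ΔS_gas = nR ln(P₁/P₂) = 2.91 × 8.314 × ln(285/35.2) = 50.6 J/K.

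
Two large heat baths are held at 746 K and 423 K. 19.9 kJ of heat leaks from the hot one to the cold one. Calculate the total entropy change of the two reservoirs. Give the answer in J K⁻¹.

ΔS_hot = −Q/T_H = −19900/746 = -26.68 J/K and ΔS_cold = +Q/T_C = 19900/423 = 47.04 J/K.
ΔS_total = -26.68 + 47.04 = 20.4 J/K, positive as the second law requires.

ΔS_total = 20.4 J/K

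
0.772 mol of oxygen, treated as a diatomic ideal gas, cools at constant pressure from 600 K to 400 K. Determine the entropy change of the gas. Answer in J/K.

ΔS = -9.11 J/K

At constant pressure, ΔS = nC_p ln(T₂/T₁) with C_p = 7R/2 = 29.1 J mol⁻¹ K⁻¹.
ΔS = 0.772 × 29.1 × ln(400/600) = -9.11 J/K.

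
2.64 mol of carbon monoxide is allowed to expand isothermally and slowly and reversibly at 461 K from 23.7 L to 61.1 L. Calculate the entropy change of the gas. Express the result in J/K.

ΔS_gas = 20.8 J/K

For an isothermal ideal gas ΔS_gas = nR ln(V₂/V₁) = 2.64 × 8.314 × ln(61.1/23.7) = 20.8 J/K.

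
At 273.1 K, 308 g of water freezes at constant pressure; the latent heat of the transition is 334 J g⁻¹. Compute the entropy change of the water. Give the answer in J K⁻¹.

ΔS = -377 J/K

Heat released by the substance: Q = −mL = −308 × 334 = −102872 J.
At constant T, ΔS = Q_rev/T = −102872 / 273.1 = -377 J/K.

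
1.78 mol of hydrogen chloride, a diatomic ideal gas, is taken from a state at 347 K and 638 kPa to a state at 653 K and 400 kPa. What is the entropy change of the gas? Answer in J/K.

ΔS = 39.7 J/K

ΔS = nC_p ln(T₂/T₁) − nR ln(P₂/P₁), with C_p = 7R/2 = 29.1 J mol⁻¹ K⁻¹ for a diatomic ideal gas.
ΔS = 1.78 × [29.1 × ln(653/347) − 8.314 × ln(400/638)] = 39.7 J/K.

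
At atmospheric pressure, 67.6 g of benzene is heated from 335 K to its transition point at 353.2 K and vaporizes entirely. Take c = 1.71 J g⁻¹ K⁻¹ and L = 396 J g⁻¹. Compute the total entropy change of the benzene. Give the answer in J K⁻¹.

ΔS = 81.9 J/K

Warming step: ΔS₁ = m c ln(T_tr/T_i) = 67.6 × 1.71 × ln(353.2/335) = 6.115 J/K.
Phase change: ΔS₂ = +mL/T_tr = 67.6 × 396 / 353.2 = 75.79 J/K.
ΔS_total = (6.115) + (75.79) = 81.9 J/K.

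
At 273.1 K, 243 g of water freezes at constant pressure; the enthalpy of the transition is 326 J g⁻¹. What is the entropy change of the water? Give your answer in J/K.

ΔS = -290 J/K

Heat released by the substance: Q = −mL = −243 × 326 = −79218 J.
At constant T, ΔS = Q_rev/T = −79218 / 273.1 = -290 J/K.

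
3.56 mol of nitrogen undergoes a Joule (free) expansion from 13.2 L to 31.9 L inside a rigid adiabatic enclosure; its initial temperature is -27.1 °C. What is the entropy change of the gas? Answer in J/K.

ΔS_gas = 26.1 J/K

For an ideal gas in free expansion Q = 0 and W = 0, so T is unchanged.
Entropy is a state function; using a reversible isothermal path, ΔS_gas = nR ln(V₂/V₁) = 3.56 × 8.314 × ln(31.9/13.2) = 26.1 J/K.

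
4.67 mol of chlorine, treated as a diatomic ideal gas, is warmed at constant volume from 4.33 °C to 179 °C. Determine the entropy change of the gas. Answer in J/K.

In kelvin: T₁ = 277.48 K, T₂ = 452.15 K. At constant volume, ΔS = nC_V ln(T₂/T₁) with C_V = 5R/2 = 20.79 J mol⁻¹ K⁻¹.
ΔS = 4.67 × 20.79 × ln(452.15/277.48) = 47.4 J/K.

ΔS = 47.4 J/K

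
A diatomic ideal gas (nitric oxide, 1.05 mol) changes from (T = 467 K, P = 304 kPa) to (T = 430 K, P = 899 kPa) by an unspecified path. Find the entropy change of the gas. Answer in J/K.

ΔS = nC_p ln(T₂/T₁) − nR ln(P₂/P₁), with C_p = 7R/2 = 29.1 J mol⁻¹ K⁻¹ for a diatomic ideal gas.
ΔS = 1.05 × [29.1 × ln(430/467) − 8.314 × ln(899/304)] = -12 J/K.

ΔS = -12 J/K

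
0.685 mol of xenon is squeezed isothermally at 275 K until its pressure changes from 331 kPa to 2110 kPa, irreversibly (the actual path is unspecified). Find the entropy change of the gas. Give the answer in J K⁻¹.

Entropy is a state function, so ΔS_gas depends only on the end states.
For an isothermal ideal gas ΔS_gas = nR ln(P₁/P₂) = 0.685 × 8.314 × ln(331/2110) = -10.5 J/K.

ΔS_gas = -10.5 J/K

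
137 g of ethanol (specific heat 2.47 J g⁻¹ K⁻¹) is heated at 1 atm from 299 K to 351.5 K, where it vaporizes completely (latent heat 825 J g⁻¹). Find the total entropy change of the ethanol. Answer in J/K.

Warming step: ΔS₁ = m c ln(T_tr/T_i) = 137 × 2.47 × ln(351.5/299) = 54.74 J/K.
Phase change: ΔS₂ = +mL/T_tr = 137 × 825 / 351.5 = 321.6 J/K.
ΔS_total = (54.74) + (321.6) = 376 J/K.

ΔS = 376 J/K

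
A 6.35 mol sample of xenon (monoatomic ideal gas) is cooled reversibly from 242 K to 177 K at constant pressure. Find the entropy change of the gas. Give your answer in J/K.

At constant pressure, ΔS = nC_p ln(T₂/T₁) with C_p = 5R/2 = 20.79 J mol⁻¹ K⁻¹.
ΔS = 6.35 × 20.79 × ln(177/242) = -41.3 J/K.

ΔS = -41.3 J/K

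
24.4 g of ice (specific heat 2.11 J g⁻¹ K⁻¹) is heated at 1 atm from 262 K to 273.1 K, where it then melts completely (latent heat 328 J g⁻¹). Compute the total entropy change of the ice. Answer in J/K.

ΔS = 31.4 J/K

Warming step: ΔS₁ = m c ln(T_tr/T_i) = 24.4 × 2.11 × ln(273.1/262) = 2.136 J/K.
Phase change: ΔS₂ = +mL/T_tr = 24.4 × 328 / 273.1 = 29.31 J/K.
ΔS_total = (2.136) + (29.31) = 31.4 J/K.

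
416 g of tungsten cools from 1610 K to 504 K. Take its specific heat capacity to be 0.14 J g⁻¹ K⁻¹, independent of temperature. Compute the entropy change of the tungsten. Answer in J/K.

ΔS = -67.6 J/K

ΔS = ∫dQ_rev/T = m c ln(T₂/T₁) = 416 × 0.14 × ln(504/1610) = -67.6 J/K.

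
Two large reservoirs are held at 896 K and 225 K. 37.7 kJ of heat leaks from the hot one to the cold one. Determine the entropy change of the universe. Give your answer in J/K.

ΔS_total = 125 J/K

ΔS_hot = −Q/T_H = −37700/896 = -42.076 J/K and ΔS_cold = +Q/T_C = 37700/225 = 167.56 J/K.
ΔS_total = -42.076 + 167.56 = 125 J/K, positive as the second law requires.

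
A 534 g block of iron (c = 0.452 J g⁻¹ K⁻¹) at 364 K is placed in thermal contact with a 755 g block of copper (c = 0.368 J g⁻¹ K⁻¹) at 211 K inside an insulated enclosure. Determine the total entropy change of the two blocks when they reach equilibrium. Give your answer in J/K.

ΔS_total = 19.2 J/K

Energy balance: T_f = (m₁c₁T₁ + m₂c₂T₂)/(m₁c₁ + m₂c₂) = 282.13 K.
ΔS₁ = m₁c₁ ln(T_f/T₁) = 241.368 × ln(282.13/364) = -61.5 J/K.
ΔS₂ = m₂c₂ ln(T_f/T₂) = 277.84 × ln(282.13/211) = 80.71 J/K.
ΔS_total = -61.5 + 80.71 = 19.2 J/K.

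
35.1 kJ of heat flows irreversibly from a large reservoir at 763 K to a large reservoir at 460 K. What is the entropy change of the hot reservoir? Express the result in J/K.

The hot reservoir loses heat Q, so ΔS_hot = −Q/T_H = −35100/763 = -46 J/K.

ΔS_hot = -46 J/K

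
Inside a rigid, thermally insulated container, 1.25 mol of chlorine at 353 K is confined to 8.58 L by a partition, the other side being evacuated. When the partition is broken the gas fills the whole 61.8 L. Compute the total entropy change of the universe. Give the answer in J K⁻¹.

For an ideal gas in free expansion Q = 0 and W = 0, so T is unchanged.
Entropy is a state function; using a reversible isothermal path, ΔS_gas = nR ln(V₂/V₁) = 1.25 × 8.314 × ln(61.8/8.58) = 20.5 J/K.
The insulated surroundings exchange no heat, so ΔS_surr = 0 and ΔS_universe = ΔS_gas.

ΔS_universe = 20.5 J/K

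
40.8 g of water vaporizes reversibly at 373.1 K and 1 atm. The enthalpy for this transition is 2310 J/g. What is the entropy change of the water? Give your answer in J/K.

Heat absorbed by the substance: Q = mL = 40.8 × 2310 = 94248 J.
At constant T, ΔS = Q_rev/T = 94248 / 373.1 = 253 J/K.

ΔS = 253 J/K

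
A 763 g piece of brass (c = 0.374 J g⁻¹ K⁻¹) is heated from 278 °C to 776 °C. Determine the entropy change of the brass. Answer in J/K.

ΔS = 184 J/K

In kelvin: T₁ = 551.15 K, T₂ = 1049.15 K. ΔS = ∫dQ_rev/T = m c ln(T₂/T₁) = 763 × 0.374 × ln(1049.15/551.15) = 184 J/K.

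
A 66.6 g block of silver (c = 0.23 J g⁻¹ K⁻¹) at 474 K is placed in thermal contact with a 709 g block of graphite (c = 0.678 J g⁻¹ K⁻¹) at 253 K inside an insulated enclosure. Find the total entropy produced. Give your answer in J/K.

ΔS_total = 3.59 J/K

Energy balance: T_f = (m₁c₁T₁ + m₂c₂T₂)/(m₁c₁ + m₂c₂) = 259.82 K.
ΔS₁ = m₁c₁ ln(T_f/T₁) = 15.318 × ln(259.82/474) = -9.209 J/K.
ΔS₂ = m₂c₂ ln(T_f/T₂) = 480.702 × ln(259.82/253) = 12.8 J/K.
ΔS_total = -9.209 + 12.8 = 3.59 J/K.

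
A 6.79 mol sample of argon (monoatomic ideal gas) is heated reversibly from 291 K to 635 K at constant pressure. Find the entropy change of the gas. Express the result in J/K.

ΔS = 110 J/K

At constant pressure, ΔS = nC_p ln(T₂/T₁) with C_p = 5R/2 = 20.79 J mol⁻¹ K⁻¹.
ΔS = 6.79 × 20.79 × ln(635/291) = 110 J/K.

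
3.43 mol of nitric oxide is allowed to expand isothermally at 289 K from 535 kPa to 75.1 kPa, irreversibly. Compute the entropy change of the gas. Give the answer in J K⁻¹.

Entropy is a state function, so ΔS_gas depends only on the end states.
For an isothermal ideal gas ΔS_gas = nR ln(P₁/P₂) = 3.43 × 8.314 × ln(535/75.1) = 56 J/K.

ΔS_gas = 56 J/K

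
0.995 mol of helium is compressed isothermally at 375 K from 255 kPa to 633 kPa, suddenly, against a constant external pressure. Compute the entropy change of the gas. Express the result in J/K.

ΔS_gas = -7.52 J/K

Entropy is a state function, so ΔS_gas depends only on the end states.
For an isothermal ideal gas ΔS_gas = nR ln(P₁/P₂) = 0.995 × 8.314 × ln(255/633) = -7.52 J/K.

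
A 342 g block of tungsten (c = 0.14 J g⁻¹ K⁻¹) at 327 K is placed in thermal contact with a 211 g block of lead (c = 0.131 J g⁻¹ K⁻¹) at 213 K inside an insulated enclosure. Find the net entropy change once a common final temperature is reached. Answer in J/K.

Energy balance: T_f = (m₁c₁T₁ + m₂c₂T₂)/(m₁c₁ + m₂c₂) = 285.28 K.
ΔS₁ = m₁c₁ ln(T_f/T₁) = 47.88 × ln(285.28/327) = -6.536 J/K.
ΔS₂ = m₂c₂ ln(T_f/T₂) = 27.641 × ln(285.28/213) = 8.076 J/K.
ΔS_total = -6.536 + 8.076 = 1.54 J/K.

ΔS_total = 1.54 J/K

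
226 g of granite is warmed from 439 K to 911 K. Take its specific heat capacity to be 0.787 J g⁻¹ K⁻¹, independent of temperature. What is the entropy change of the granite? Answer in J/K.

ΔS = 130 J/K

ΔS = ∫dQ_rev/T = m c ln(T₂/T₁) = 226 × 0.787 × ln(911/439) = 130 J/K.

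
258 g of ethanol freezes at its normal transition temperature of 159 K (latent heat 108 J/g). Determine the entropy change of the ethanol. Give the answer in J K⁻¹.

ΔS = -175 J/K

Heat released by the substance: Q = −mL = −258 × 108 = −27864 J.
At constant T, ΔS = Q_rev/T = −27864 / 159 = -175 J/K.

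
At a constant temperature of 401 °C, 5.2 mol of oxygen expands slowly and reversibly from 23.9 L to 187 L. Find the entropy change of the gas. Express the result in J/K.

ΔS_gas = 88.9 J/K

For an isothermal ideal gas ΔS_gas = nR ln(V₂/V₁) = 5.2 × 8.314 × ln(187/23.9) = 88.9 J/K.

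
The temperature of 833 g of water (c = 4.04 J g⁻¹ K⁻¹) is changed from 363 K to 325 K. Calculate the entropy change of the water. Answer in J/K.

ΔS = ∫dQ_rev/T = m c ln(T₂/T₁) = 833 × 4.04 × ln(325/363) = -372 J/K.

ΔS = -372 J/K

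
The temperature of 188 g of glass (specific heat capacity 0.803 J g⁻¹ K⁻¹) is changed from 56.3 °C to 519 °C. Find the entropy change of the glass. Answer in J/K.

In kelvin: T₁ = 329.45 K, T₂ = 792.15 K. ΔS = ∫dQ_rev/T = m c ln(T₂/T₁) = 188 × 0.803 × ln(792.15/329.45) = 132 J/K.

ΔS = 132 J/K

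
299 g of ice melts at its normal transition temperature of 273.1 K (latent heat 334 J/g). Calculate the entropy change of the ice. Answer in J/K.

ΔS = 366 J/K

Heat absorbed by the substance: Q = mL = 299 × 334 = 99866 J.
At constant T, ΔS = Q_rev/T = 99866 / 273.1 = 366 J/K.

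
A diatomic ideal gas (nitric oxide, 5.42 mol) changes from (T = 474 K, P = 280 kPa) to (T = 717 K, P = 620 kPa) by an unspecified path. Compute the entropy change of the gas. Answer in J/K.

ΔS = nC_p ln(T₂/T₁) − nR ln(P₂/P₁), with C_p = 7R/2 = 29.1 J mol⁻¹ K⁻¹ for a diatomic ideal gas.
ΔS = 5.42 × [29.1 × ln(717/474) − 8.314 × ln(620/280)] = 29.5 J/K.

ΔS = 29.5 J/K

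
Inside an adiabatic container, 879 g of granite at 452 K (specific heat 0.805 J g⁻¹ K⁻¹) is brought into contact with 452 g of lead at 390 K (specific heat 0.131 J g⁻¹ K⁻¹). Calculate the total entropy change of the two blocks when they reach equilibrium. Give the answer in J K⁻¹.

ΔS_total = 0.571 J/K

Energy balance: T_f = (m₁c₁T₁ + m₂c₂T₂)/(m₁c₁ + m₂c₂) = 447.21 K.
ΔS₁ = m₁c₁ ln(T_f/T₁) = 707.595 × ln(447.21/452) = -7.5348 J/K.
ΔS₂ = m₂c₂ ln(T_f/T₂) = 59.212 × ln(447.21/390) = 8.1054 J/K.
ΔS_total = -7.5348 + 8.1054 = 0.571 J/K.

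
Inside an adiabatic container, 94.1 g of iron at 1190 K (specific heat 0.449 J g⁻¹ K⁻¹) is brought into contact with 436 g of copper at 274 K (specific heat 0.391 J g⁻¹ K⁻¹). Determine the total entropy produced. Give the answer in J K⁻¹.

ΔS_total = 46.3 J/K

Energy balance: T_f = (m₁c₁T₁ + m₂c₂T₂)/(m₁c₁ + m₂c₂) = 455.93 K.
ΔS₁ = m₁c₁ ln(T_f/T₁) = 42.2509 × ln(455.93/1190) = -40.53 J/K.
ΔS₂ = m₂c₂ ln(T_f/T₂) = 170.476 × ln(455.93/274) = 86.81 J/K.
ΔS_total = -40.53 + 86.81 = 46.3 J/K.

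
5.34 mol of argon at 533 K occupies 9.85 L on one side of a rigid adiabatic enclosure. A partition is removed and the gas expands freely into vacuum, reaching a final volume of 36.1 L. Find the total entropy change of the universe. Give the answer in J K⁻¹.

No heat is exchanged and no work is done, so the ideal-gas temperature stays constant.
Entropy is a state function; using a reversible isothermal path, ΔS_gas = nR ln(V₂/V₁) = 5.34 × 8.314 × ln(36.1/9.85) = 57.7 J/K.
The insulated surroundings exchange no heat, so ΔS_surr = 0 and ΔS_universe = ΔS_gas.

ΔS_universe = 57.7 J/K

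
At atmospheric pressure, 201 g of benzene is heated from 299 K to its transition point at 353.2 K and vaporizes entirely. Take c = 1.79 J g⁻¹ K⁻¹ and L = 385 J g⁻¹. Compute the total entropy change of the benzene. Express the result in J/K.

ΔS = 279 J/K

Warming step: ΔS₁ = m c ln(T_tr/T_i) = 201 × 1.79 × ln(353.2/299) = 59.94 J/K.
Phase change: ΔS₂ = +mL/T_tr = 201 × 385 / 353.2 = 219.1 J/K.
ΔS_total = (59.94) + (219.1) = 279 J/K.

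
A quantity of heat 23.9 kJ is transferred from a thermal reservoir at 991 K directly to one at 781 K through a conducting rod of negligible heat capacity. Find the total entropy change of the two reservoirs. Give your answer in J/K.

ΔS_total = 6.48 J/K

ΔS_hot = −Q/T_H = −23900/991 = -24.12 J/K and ΔS_cold = +Q/T_C = 23900/781 = 30.6 J/K.
ΔS_total = -24.12 + 30.6 = 6.48 J/K, positive as the second law requires.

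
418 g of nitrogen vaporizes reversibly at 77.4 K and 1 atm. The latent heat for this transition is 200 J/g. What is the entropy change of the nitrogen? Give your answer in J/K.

Heat absorbed by the substance: Q = mL = 418 × 200 = 83600 J.
At constant T, ΔS = Q_rev/T = 83600 / 77.4 = 1080 J/K.

ΔS = 1080 J/K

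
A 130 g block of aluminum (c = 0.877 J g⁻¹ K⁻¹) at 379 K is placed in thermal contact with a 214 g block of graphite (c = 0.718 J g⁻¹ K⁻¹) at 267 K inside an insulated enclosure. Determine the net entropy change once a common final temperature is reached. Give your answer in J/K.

ΔS_total = 4.06 J/K

Energy balance: T_f = (m₁c₁T₁ + m₂c₂T₂)/(m₁c₁ + m₂c₂) = 314.71 K.
ΔS₁ = m₁c₁ ln(T_f/T₁) = 114.01 × ln(314.71/379) = -21.1941 J/K.
ΔS₂ = m₂c₂ ln(T_f/T₂) = 153.652 × ln(314.71/267) = 25.259 J/K.
ΔS_total = -21.1941 + 25.259 = 4.06 J/K.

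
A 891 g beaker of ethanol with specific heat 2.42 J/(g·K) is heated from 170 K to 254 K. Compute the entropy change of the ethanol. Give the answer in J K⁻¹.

ΔS = 866 J/K

ΔS = ∫dQ_rev/T = m c ln(T₂/T₁) = 891 × 2.42 × ln(254/170) = 866 J/K.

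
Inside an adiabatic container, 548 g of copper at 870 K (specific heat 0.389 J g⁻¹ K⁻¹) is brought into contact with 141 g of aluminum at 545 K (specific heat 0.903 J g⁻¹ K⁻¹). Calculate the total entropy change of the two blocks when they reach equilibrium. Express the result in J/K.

ΔS_total = 8.32 J/K

Energy balance: T_f = (m₁c₁T₁ + m₂c₂T₂)/(m₁c₁ + m₂c₂) = 748.47 K.
ΔS₁ = m₁c₁ ln(T_f/T₁) = 213.172 × ln(748.47/870) = -32.07 J/K.
ΔS₂ = m₂c₂ ln(T_f/T₂) = 127.323 × ln(748.47/545) = 40.39 J/K.
ΔS_total = -32.07 + 40.39 = 8.32 J/K.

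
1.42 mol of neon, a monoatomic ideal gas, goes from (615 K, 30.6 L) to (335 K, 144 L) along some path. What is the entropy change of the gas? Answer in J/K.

ΔS = 7.53 J/K

Entropy is a state function: ΔS = nC_V ln(T₂/T₁) + nR ln(V₂/V₁), with C_V = 3R/2 = 12.47 J mol⁻¹ K⁻¹ for a monoatomic ideal gas.
ΔS = 1.42 × [12.47 × ln(335/615) + 8.314 × ln(144/30.6)] = 7.53 J/K.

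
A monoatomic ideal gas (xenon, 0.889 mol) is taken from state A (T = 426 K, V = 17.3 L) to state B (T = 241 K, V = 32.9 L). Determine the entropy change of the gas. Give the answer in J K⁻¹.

ΔS = -1.56 J/K

Entropy is a state function: ΔS = nC_V ln(T₂/T₁) + nR ln(V₂/V₁), with C_V = 3R/2 = 12.47 J mol⁻¹ K⁻¹ for a monoatomic ideal gas.
ΔS = 0.889 × [12.47 × ln(241/426) + 8.314 × ln(32.9/17.3)] = -1.56 J/K.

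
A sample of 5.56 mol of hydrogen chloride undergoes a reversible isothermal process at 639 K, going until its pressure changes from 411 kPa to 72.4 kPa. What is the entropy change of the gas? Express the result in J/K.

For an isothermal ideal gas ΔS_gas = nR ln(P₁/P₂) = 5.56 × 8.314 × ln(411/72.4) = 80.3 J/K.

ΔS_gas = 80.3 J/K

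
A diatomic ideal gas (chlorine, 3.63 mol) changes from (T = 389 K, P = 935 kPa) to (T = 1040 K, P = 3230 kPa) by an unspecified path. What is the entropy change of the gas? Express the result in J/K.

ΔS = nC_p ln(T₂/T₁) − nR ln(P₂/P₁), with C_p = 7R/2 = 29.1 J mol⁻¹ K⁻¹ for a diatomic ideal gas.
ΔS = 3.63 × [29.1 × ln(1040/389) − 8.314 × ln(3230/935)] = 66.5 J/K.

ΔS = 66.5 J/K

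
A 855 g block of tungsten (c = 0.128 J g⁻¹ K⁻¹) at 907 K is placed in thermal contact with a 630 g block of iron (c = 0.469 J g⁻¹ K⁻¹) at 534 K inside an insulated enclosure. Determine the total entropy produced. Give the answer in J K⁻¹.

ΔS_total = 12 J/K

Energy balance: T_f = (m₁c₁T₁ + m₂c₂T₂)/(m₁c₁ + m₂c₂) = 634.82 K.
ΔS₁ = m₁c₁ ln(T_f/T₁) = 109.44 × ln(634.82/907) = -39.049 J/K.
ΔS₂ = m₂c₂ ln(T_f/T₂) = 295.47 × ln(634.82/534) = 51.098 J/K.
ΔS_total = -39.049 + 51.098 = 12 J/K.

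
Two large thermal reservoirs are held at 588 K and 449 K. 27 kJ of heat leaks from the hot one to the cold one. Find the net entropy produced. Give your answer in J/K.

ΔS_hot = −Q/T_H = −27000/588 = -45.92 J/K and ΔS_cold = +Q/T_C = 27000/449 = 60.13 J/K.
ΔS_total = -45.92 + 60.13 = 14.2 J/K, positive as the second law requires.

ΔS_total = 14.2 J/K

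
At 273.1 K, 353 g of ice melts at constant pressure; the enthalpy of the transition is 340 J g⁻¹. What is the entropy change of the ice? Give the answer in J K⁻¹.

ΔS = 439 J/K

Heat absorbed by the substance: Q = mL = 353 × 340 = 120020 J.
At constant T, ΔS = Q_rev/T = 120020 / 273.1 = 439 J/K.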